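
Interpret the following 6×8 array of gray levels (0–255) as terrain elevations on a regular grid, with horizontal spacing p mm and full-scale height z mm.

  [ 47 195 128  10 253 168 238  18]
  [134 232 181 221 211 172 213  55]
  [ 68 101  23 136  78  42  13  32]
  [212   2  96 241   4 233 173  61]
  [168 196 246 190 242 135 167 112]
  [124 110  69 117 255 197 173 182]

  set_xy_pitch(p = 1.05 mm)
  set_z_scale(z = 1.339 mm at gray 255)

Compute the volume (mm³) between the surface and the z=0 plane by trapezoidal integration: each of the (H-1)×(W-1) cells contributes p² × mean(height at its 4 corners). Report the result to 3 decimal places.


height_mm = gray/255 × 1.339; cell vol = 1.05² × mean(4 corners)
unit = 1.05² × 1.339 / (4×255) = 0.0014473 mm³ per gray-sum
row 0: Σ corner-gray over 7 cells = 4698  → 6.7994
row 1: Σ corner-gray over 7 cells = 3535  → 5.1162
row 2: Σ corner-gray over 7 cells = 2657  → 3.8455
row 3: Σ corner-gray over 7 cells = 4403  → 6.3725
row 4: Σ corner-gray over 7 cells = 4780  → 6.9181
Σ rows: total corner-gray = 20073  → 29.0517 mm³

29.052


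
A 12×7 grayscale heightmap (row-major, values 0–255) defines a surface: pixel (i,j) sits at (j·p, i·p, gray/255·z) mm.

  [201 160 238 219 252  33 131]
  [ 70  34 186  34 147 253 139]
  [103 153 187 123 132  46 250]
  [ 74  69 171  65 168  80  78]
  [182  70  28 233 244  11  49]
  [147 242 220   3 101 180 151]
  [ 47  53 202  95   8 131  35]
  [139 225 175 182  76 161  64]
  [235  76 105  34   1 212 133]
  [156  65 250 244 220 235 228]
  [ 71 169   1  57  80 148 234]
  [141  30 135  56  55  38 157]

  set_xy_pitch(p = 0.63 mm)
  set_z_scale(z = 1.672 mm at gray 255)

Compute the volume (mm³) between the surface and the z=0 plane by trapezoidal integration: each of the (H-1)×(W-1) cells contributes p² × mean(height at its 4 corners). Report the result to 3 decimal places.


21.972

height_mm = gray/255 × 1.672; cell vol = 0.63² × mean(4 corners)
unit = 0.63² × 1.672 / (4×255) = 0.000650605 mm³ per gray-sum
row 0: Σ corner-gray over 6 cells = 3653  → 2.3767
row 1: Σ corner-gray over 6 cells = 3152  → 2.0507
row 2: Σ corner-gray over 6 cells = 2893  → 1.8822
row 3: Σ corner-gray over 6 cells = 2661  → 1.7313
row 4: Σ corner-gray over 6 cells = 3193  → 2.0774
row 5: Σ corner-gray over 6 cells = 2850  → 1.8542
row 6: Σ corner-gray over 6 cells = 2901  → 1.8874
row 7: Σ corner-gray over 6 cells = 3065  → 1.9941
row 8: Σ corner-gray over 6 cells = 3636  → 2.3656
row 9: Σ corner-gray over 6 cells = 3627  → 2.3597
row 10: Σ corner-gray over 6 cells = 2141  → 1.3929
Σ rows: total corner-gray = 33772  → 21.9722 mm³


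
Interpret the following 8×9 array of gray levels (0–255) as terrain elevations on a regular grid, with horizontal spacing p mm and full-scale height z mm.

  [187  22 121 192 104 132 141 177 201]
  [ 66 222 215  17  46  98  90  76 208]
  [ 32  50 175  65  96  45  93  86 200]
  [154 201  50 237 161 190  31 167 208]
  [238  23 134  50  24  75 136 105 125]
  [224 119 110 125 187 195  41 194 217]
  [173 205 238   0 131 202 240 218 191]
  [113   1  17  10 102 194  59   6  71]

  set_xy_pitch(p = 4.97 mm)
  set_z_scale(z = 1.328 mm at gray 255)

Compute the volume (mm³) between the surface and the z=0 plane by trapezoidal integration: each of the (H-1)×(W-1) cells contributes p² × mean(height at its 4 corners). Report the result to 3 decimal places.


height_mm = gray/255 × 1.328; cell vol = 4.97² × mean(4 corners)
unit = 4.97² × 1.328 / (4×255) = 0.0321596 mm³ per gray-sum
row 0: Σ corner-gray over 8 cells = 3968  → 127.6093
row 1: Σ corner-gray over 8 cells = 3254  → 104.6473
row 2: Σ corner-gray over 8 cells = 3888  → 125.0365
row 3: Σ corner-gray over 8 cells = 3893  → 125.1973
row 4: Σ corner-gray over 8 cells = 3840  → 123.4929
row 5: Σ corner-gray over 8 cells = 5215  → 167.7123
row 6: Σ corner-gray over 8 cells = 3794  → 122.0135
Σ rows: total corner-gray = 27852  → 895.7093 mm³

895.709


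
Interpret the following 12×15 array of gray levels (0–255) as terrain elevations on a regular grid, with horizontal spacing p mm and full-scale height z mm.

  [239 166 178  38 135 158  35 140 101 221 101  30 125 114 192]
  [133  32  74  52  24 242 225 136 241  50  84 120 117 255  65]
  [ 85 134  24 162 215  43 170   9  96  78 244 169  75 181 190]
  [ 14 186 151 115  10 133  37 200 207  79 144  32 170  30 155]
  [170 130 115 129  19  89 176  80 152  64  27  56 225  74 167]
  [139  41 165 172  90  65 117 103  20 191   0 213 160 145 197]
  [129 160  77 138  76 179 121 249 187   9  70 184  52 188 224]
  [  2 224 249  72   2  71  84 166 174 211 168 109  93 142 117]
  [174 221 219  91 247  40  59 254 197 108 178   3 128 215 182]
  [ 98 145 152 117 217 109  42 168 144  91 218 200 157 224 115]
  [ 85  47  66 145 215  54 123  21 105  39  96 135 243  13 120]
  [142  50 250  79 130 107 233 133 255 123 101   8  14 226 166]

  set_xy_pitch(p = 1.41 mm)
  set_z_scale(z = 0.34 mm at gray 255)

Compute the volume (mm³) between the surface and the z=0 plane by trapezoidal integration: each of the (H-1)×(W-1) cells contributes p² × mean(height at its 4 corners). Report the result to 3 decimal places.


height_mm = gray/255 × 0.34; cell vol = 1.41² × mean(4 corners)
unit = 1.41² × 0.34 / (4×255) = 0.0006627 mm³ per gray-sum
row 0: Σ corner-gray over 14 cells = 7017  → 4.6502
row 1: Σ corner-gray over 14 cells = 6977  → 4.6237
row 2: Σ corner-gray over 14 cells = 6632  → 4.3950
row 3: Σ corner-gray over 14 cells = 6166  → 4.0862
row 4: Σ corner-gray over 14 cells = 6309  → 4.1810
row 5: Σ corner-gray over 14 cells = 7033  → 4.6608
row 6: Σ corner-gray over 14 cells = 7382  → 4.8921
row 7: Σ corner-gray over 14 cells = 7925  → 5.2519
row 8: Σ corner-gray over 14 cells = 8457  → 5.6045
row 9: Σ corner-gray over 14 cells = 6990  → 4.6323
row 10: Σ corner-gray over 14 cells = 6535  → 4.3307
Σ rows: total corner-gray = 77423  → 51.3082 mm³

51.308


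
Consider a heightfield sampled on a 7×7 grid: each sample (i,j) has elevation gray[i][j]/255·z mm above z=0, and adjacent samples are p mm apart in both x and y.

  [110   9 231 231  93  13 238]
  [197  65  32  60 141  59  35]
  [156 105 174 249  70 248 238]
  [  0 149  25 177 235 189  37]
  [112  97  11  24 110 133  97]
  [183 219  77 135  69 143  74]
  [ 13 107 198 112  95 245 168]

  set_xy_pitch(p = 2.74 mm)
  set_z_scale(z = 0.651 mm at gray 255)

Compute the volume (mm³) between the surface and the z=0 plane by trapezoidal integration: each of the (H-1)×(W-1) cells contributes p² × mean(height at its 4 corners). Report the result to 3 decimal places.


83.561

height_mm = gray/255 × 0.651; cell vol = 2.74² × mean(4 corners)
unit = 2.74² × 0.651 / (4×255) = 0.00479162 mm³ per gray-sum
row 0: Σ corner-gray over 6 cells = 2448  → 11.7299
row 1: Σ corner-gray over 6 cells = 3032  → 14.5282
row 2: Σ corner-gray over 6 cells = 3673  → 17.5996
row 3: Σ corner-gray over 6 cells = 2546  → 12.1995
row 4: Σ corner-gray over 6 cells = 2502  → 11.9886
row 5: Σ corner-gray over 6 cells = 3238  → 15.5153
Σ rows: total corner-gray = 17439  → 83.5610 mm³


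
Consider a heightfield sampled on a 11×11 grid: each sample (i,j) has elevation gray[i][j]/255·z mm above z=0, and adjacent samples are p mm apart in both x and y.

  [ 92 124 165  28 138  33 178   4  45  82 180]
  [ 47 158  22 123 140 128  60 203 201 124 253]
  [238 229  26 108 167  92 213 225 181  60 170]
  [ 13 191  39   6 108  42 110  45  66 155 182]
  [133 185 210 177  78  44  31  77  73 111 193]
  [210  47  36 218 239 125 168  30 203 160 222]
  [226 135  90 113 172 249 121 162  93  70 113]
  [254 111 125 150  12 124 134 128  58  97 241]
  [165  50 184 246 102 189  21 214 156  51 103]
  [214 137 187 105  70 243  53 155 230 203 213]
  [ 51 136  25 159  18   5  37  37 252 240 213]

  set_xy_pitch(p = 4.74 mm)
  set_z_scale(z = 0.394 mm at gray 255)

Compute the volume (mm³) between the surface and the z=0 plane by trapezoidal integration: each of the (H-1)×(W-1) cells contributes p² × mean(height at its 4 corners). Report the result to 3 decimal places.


height_mm = gray/255 × 0.394; cell vol = 4.74² × mean(4 corners)
unit = 4.74² × 0.394 / (4×255) = 0.00867866 mm³ per gray-sum
row 0: Σ corner-gray over 10 cells = 4484  → 38.9151
row 1: Σ corner-gray over 10 cells = 5628  → 48.8435
row 2: Σ corner-gray over 10 cells = 4729  → 41.0414
row 3: Σ corner-gray over 10 cells = 4017  → 34.8622
row 4: Σ corner-gray over 10 cells = 5182  → 44.9728
row 5: Σ corner-gray over 10 cells = 5633  → 48.8869
row 6: Σ corner-gray over 10 cells = 5122  → 44.4521
row 7: Σ corner-gray over 10 cells = 5067  → 43.9748
row 8: Σ corner-gray over 10 cells = 5887  → 51.0913
row 9: Σ corner-gray over 10 cells = 5275  → 45.7799
Σ rows: total corner-gray = 51024  → 442.8200 mm³

442.820


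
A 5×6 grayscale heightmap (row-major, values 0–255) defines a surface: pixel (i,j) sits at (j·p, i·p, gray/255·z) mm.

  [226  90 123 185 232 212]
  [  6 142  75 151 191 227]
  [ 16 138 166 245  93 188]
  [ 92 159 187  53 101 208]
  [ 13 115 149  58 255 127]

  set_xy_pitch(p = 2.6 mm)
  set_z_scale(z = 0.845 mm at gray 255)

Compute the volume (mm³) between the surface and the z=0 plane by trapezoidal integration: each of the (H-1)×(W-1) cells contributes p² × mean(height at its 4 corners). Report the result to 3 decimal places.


height_mm = gray/255 × 0.845; cell vol = 2.6² × mean(4 corners)
unit = 2.6² × 0.845 / (4×255) = 0.0056002 mm³ per gray-sum
row 0: Σ corner-gray over 5 cells = 3049  → 17.0750
row 1: Σ corner-gray over 5 cells = 2839  → 15.8990
row 2: Σ corner-gray over 5 cells = 2788  → 15.6133
row 3: Σ corner-gray over 5 cells = 2594  → 14.5269
Σ rows: total corner-gray = 11270  → 63.1142 mm³

63.114


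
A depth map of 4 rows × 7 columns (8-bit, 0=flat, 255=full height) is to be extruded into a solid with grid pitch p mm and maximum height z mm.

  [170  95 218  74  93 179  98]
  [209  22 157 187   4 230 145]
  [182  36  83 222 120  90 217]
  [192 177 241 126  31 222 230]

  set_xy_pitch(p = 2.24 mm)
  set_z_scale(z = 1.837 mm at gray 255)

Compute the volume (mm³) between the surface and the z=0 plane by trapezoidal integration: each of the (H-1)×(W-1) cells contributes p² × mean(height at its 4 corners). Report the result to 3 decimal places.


87.763

height_mm = gray/255 × 1.837; cell vol = 2.24² × mean(4 corners)
unit = 2.24² × 1.837 / (4×255) = 0.0090366 mm³ per gray-sum
row 0: Σ corner-gray over 6 cells = 3140  → 28.3749
row 1: Σ corner-gray over 6 cells = 3055  → 27.6068
row 2: Σ corner-gray over 6 cells = 3517  → 31.7817
Σ rows: total corner-gray = 9712  → 87.7635 mm³


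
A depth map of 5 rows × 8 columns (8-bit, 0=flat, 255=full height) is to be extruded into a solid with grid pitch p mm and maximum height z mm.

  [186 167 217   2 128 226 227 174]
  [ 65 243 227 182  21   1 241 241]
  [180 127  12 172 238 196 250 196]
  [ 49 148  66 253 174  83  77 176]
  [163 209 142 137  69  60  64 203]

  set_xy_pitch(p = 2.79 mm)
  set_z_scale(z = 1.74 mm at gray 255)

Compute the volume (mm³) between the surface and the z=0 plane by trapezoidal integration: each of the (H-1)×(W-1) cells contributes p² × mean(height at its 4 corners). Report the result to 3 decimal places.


height_mm = gray/255 × 1.74; cell vol = 2.79² × mean(4 corners)
unit = 2.79² × 1.74 / (4×255) = 0.0132788 mm³ per gray-sum
row 0: Σ corner-gray over 7 cells = 4430  → 58.8249
row 1: Σ corner-gray over 7 cells = 4502  → 59.7810
row 2: Σ corner-gray over 7 cells = 4193  → 55.6778
row 3: Σ corner-gray over 7 cells = 3555  → 47.2060
Σ rows: total corner-gray = 16680  → 221.4897 mm³

221.490


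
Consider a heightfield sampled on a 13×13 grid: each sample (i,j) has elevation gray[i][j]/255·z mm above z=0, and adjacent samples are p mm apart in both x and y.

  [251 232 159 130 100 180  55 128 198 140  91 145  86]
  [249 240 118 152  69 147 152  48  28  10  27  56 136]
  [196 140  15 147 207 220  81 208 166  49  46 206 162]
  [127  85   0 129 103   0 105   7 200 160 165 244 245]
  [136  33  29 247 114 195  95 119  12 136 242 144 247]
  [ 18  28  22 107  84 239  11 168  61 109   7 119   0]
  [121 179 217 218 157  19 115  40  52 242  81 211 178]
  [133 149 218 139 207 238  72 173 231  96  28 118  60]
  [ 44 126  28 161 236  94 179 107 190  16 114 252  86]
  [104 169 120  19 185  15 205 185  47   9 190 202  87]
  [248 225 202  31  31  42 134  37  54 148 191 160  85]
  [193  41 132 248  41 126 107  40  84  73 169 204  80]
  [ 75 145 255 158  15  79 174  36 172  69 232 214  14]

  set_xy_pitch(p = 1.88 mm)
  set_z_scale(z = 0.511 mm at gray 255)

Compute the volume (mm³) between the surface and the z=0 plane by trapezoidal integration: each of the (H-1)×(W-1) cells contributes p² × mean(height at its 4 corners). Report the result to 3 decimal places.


height_mm = gray/255 × 0.511; cell vol = 1.88² × mean(4 corners)
unit = 1.88² × 0.511 / (4×255) = 0.00177067 mm³ per gray-sum
row 0: Σ corner-gray over 12 cells = 5932  → 10.5036
row 1: Σ corner-gray over 12 cells = 5807  → 10.2823
row 2: Σ corner-gray over 12 cells = 6096  → 10.7940
row 3: Σ corner-gray over 12 cells = 5883  → 10.4168
row 4: Σ corner-gray over 12 cells = 5043  → 8.9295
row 5: Σ corner-gray over 12 cells = 5289  → 9.3650
row 6: Σ corner-gray over 12 cells = 6892  → 12.2034
row 7: Σ corner-gray over 12 cells = 6667  → 11.8050
row 8: Σ corner-gray over 12 cells = 6019  → 10.6576
row 9: Σ corner-gray over 12 cells = 5726  → 10.1388
row 10: Σ corner-gray over 12 cells = 5646  → 9.9972
row 11: Σ corner-gray over 12 cells = 5990  → 10.6063
Σ rows: total corner-gray = 70990  → 125.6995 mm³

125.700


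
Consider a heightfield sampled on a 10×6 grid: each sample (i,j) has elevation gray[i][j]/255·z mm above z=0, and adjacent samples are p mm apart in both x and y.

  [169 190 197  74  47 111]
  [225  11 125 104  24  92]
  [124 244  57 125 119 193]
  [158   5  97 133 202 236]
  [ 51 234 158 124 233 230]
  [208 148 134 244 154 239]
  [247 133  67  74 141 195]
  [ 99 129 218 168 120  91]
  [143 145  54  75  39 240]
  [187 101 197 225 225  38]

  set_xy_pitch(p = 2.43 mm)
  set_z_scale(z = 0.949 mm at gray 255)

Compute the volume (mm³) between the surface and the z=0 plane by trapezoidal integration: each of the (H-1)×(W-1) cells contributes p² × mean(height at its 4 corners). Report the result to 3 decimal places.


height_mm = gray/255 × 0.949; cell vol = 2.43² × mean(4 corners)
unit = 2.43² × 0.949 / (4×255) = 0.00549387 mm³ per gray-sum
row 0: Σ corner-gray over 5 cells = 2141  → 11.7624
row 1: Σ corner-gray over 5 cells = 2252  → 12.3722
row 2: Σ corner-gray over 5 cells = 2675  → 14.6961
row 3: Σ corner-gray over 5 cells = 3047  → 16.7398
row 4: Σ corner-gray over 5 cells = 3586  → 19.7010
row 5: Σ corner-gray over 5 cells = 3079  → 16.9156
row 6: Σ corner-gray over 5 cells = 2732  → 15.0093
row 7: Σ corner-gray over 5 cells = 2469  → 13.5644
row 8: Σ corner-gray over 5 cells = 2730  → 14.9983
Σ rows: total corner-gray = 24711  → 135.7591 mm³

135.759


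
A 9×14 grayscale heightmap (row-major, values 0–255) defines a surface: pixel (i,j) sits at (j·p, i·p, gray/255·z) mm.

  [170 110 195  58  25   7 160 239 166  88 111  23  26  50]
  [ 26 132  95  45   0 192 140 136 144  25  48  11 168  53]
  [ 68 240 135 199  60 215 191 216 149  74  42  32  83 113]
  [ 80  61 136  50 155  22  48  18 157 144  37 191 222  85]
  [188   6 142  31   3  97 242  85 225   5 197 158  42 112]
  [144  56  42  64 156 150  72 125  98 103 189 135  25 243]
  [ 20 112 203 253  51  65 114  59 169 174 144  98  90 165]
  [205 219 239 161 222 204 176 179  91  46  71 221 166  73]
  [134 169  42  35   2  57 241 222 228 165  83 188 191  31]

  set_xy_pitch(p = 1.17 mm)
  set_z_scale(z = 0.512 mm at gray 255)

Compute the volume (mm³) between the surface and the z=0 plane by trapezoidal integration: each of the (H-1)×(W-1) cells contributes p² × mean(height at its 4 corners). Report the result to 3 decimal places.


33.772

height_mm = gray/255 × 0.512; cell vol = 1.17² × mean(4 corners)
unit = 1.17² × 0.512 / (4×255) = 0.000687134 mm³ per gray-sum
row 0: Σ corner-gray over 13 cells = 4987  → 3.4267
row 1: Σ corner-gray over 13 cells = 5804  → 3.9881
row 2: Σ corner-gray over 13 cells = 6100  → 4.1915
row 3: Σ corner-gray over 13 cells = 5413  → 3.7195
row 4: Σ corner-gray over 13 cells = 5583  → 3.8363
row 5: Σ corner-gray over 13 cells = 6066  → 4.1682
row 6: Σ corner-gray over 13 cells = 7517  → 5.1652
row 7: Σ corner-gray over 13 cells = 7679  → 5.2765
Σ rows: total corner-gray = 49149  → 33.7720 mm³


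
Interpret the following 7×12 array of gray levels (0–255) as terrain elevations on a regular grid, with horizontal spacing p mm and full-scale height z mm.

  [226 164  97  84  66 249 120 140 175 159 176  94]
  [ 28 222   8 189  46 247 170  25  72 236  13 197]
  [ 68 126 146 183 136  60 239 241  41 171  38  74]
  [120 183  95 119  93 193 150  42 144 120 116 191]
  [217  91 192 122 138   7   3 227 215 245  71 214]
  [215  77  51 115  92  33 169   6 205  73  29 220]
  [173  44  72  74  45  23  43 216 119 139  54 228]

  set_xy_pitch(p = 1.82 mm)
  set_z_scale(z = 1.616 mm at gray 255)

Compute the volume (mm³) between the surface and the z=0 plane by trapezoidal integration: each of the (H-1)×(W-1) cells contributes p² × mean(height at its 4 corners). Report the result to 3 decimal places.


height_mm = gray/255 × 1.616; cell vol = 1.82² × mean(4 corners)
unit = 1.82² × 1.616 / (4×255) = 0.00524788 mm³ per gray-sum
row 0: Σ corner-gray over 11 cells = 5861  → 30.7578
row 1: Σ corner-gray over 11 cells = 5585  → 29.3094
row 2: Σ corner-gray over 11 cells = 5725  → 30.0441
row 3: Σ corner-gray over 11 cells = 5874  → 30.8261
row 4: Σ corner-gray over 11 cells = 5188  → 27.2260
row 5: Σ corner-gray over 11 cells = 4194  → 22.0096
Σ rows: total corner-gray = 32427  → 170.1730 mm³

170.173


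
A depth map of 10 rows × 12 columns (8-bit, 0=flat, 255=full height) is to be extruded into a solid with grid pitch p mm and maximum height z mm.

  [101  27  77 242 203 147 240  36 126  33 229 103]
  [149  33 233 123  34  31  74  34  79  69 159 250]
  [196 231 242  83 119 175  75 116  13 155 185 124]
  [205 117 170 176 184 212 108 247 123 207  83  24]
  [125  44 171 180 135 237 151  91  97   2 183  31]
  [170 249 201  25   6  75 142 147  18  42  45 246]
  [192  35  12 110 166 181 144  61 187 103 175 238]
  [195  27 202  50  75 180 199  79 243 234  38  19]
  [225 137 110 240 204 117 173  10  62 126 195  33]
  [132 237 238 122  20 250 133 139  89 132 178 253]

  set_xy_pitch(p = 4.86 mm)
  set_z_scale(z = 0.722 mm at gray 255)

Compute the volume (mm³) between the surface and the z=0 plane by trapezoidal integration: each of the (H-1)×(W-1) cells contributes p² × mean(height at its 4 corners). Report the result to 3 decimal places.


height_mm = gray/255 × 0.722; cell vol = 4.86² × mean(4 corners)
unit = 4.86² × 0.722 / (4×255) = 0.016719 mm³ per gray-sum
row 0: Σ corner-gray over 11 cells = 5061  → 84.6147
row 1: Σ corner-gray over 11 cells = 5245  → 87.6910
row 2: Σ corner-gray over 11 cells = 6591  → 110.1947
row 3: Σ corner-gray over 11 cells = 6221  → 104.0087
row 4: Σ corner-gray over 11 cells = 5054  → 84.4977
row 5: Σ corner-gray over 11 cells = 5094  → 85.1664
row 6: Σ corner-gray over 11 cells = 5646  → 94.3953
row 7: Σ corner-gray over 11 cells = 5874  → 98.2072
row 8: Σ corner-gray over 11 cells = 6467  → 108.1216
Σ rows: total corner-gray = 51253  → 856.8975 mm³

856.897


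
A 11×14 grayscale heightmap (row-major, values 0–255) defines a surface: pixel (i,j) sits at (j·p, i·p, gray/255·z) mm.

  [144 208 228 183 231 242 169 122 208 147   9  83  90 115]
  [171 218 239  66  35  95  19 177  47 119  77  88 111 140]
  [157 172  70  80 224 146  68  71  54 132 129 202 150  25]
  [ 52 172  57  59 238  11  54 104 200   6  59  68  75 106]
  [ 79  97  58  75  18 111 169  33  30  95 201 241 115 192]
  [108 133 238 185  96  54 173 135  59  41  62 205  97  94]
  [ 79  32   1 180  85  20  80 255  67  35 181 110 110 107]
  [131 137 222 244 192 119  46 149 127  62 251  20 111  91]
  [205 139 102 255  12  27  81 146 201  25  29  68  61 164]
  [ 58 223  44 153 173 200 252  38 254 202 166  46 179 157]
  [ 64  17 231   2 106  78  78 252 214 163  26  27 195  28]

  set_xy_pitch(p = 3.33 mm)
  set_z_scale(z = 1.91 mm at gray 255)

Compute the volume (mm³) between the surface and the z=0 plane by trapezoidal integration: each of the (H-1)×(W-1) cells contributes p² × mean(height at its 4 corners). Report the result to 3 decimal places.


1272.885

height_mm = gray/255 × 1.91; cell vol = 3.33² × mean(4 corners)
unit = 3.33² × 1.91 / (4×255) = 0.0207645 mm³ per gray-sum
row 0: Σ corner-gray over 13 cells = 6992  → 145.1854
row 1: Σ corner-gray over 13 cells = 6071  → 126.0613
row 2: Σ corner-gray over 13 cells = 5542  → 115.0769
row 3: Σ corner-gray over 13 cells = 5121  → 106.3350
row 4: Σ corner-gray over 13 cells = 5915  → 122.8221
row 5: Σ corner-gray over 13 cells = 5656  → 117.4441
row 6: Σ corner-gray over 13 cells = 6080  → 126.2482
row 7: Σ corner-gray over 13 cells = 6243  → 129.6328
row 8: Σ corner-gray over 13 cells = 6736  → 139.8697
row 9: Σ corner-gray over 13 cells = 6945  → 144.2095
Σ rows: total corner-gray = 61301  → 1272.8852 mm³


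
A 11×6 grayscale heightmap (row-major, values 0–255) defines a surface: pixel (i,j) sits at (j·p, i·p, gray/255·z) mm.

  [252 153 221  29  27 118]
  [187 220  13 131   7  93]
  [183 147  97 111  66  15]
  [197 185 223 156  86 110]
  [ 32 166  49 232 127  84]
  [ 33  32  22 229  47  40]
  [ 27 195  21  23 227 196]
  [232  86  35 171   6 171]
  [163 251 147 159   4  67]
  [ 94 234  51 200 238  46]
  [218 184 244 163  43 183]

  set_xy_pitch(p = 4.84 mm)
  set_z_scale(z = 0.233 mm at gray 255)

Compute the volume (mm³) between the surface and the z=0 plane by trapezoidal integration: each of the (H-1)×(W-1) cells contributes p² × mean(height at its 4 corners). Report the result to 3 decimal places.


130.648

height_mm = gray/255 × 0.233; cell vol = 4.84² × mean(4 corners)
unit = 4.84² × 0.233 / (4×255) = 0.00535114 mm³ per gray-sum
row 0: Σ corner-gray over 5 cells = 2252  → 12.0508
row 1: Σ corner-gray over 5 cells = 2062  → 11.0341
row 2: Σ corner-gray over 5 cells = 2647  → 14.1645
row 3: Σ corner-gray over 5 cells = 2871  → 15.3631
row 4: Σ corner-gray over 5 cells = 1997  → 10.6862
row 5: Σ corner-gray over 5 cells = 1888  → 10.1030
row 6: Σ corner-gray over 5 cells = 2154  → 11.5264
row 7: Σ corner-gray over 5 cells = 2351  → 12.5805
row 8: Σ corner-gray over 5 cells = 2938  → 15.7217
row 9: Σ corner-gray over 5 cells = 3255  → 17.4180
Σ rows: total corner-gray = 24415  → 130.6481 mm³


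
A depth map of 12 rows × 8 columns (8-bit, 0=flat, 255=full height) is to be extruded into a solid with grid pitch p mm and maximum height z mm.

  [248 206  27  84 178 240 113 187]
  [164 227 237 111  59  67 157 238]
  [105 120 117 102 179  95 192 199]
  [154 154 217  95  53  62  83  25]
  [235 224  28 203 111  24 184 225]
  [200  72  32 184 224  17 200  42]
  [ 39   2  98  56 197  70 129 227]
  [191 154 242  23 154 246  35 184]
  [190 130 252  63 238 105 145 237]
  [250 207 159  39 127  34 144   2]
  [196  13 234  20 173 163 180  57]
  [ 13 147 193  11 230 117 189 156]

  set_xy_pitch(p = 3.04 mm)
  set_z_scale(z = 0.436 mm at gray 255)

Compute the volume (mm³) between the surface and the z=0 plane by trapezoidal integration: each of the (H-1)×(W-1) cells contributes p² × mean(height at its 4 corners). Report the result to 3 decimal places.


162.129

height_mm = gray/255 × 0.436; cell vol = 3.04² × mean(4 corners)
unit = 3.04² × 0.436 / (4×255) = 0.00395033 mm³ per gray-sum
row 0: Σ corner-gray over 7 cells = 4249  → 16.7850
row 1: Σ corner-gray over 7 cells = 4032  → 15.9277
row 2: Σ corner-gray over 7 cells = 3421  → 13.5141
row 3: Σ corner-gray over 7 cells = 3515  → 13.8854
row 4: Σ corner-gray over 7 cells = 3708  → 14.6478
row 5: Σ corner-gray over 7 cells = 3070  → 12.1275
row 6: Σ corner-gray over 7 cells = 3453  → 13.6405
row 7: Σ corner-gray over 7 cells = 4376  → 17.2866
row 8: Σ corner-gray over 7 cells = 3965  → 15.6631
row 9: Σ corner-gray over 7 cells = 3491  → 13.7906
row 10: Σ corner-gray over 7 cells = 3762  → 14.8611
Σ rows: total corner-gray = 41042  → 162.1295 mm³


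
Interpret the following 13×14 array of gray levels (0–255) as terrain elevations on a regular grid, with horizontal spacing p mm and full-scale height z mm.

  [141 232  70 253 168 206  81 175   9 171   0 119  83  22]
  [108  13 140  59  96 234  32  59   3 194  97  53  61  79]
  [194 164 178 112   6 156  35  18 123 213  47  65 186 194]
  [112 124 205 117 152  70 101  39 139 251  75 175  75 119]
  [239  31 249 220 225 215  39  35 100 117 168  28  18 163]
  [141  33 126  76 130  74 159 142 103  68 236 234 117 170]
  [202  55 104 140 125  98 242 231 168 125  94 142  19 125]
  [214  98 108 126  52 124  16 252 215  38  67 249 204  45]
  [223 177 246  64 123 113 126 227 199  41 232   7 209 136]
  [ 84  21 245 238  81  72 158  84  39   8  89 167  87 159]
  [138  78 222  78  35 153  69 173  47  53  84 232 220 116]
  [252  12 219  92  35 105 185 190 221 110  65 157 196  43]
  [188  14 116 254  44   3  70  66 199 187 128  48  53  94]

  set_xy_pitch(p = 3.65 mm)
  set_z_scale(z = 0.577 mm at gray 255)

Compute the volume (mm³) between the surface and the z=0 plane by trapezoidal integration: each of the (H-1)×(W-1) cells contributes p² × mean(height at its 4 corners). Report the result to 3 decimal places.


575.770

height_mm = gray/255 × 0.577; cell vol = 3.65² × mean(4 corners)
unit = 3.65² × 0.577 / (4×255) = 0.00753636 mm³ per gray-sum
row 0: Σ corner-gray over 13 cells = 5566  → 41.9474
row 1: Σ corner-gray over 13 cells = 5263  → 39.6638
row 2: Σ corner-gray over 13 cells = 6271  → 47.2605
row 3: Σ corner-gray over 13 cells = 6569  → 49.5063
row 4: Σ corner-gray over 13 cells = 6599  → 49.7324
row 5: Σ corner-gray over 13 cells = 6720  → 50.6443
row 6: Σ corner-gray over 13 cells = 6770  → 51.0211
row 7: Σ corner-gray over 13 cells = 7244  → 54.5934
row 8: Σ corner-gray over 13 cells = 6708  → 50.5539
row 9: Σ corner-gray over 13 cells = 5963  → 44.9393
row 10: Σ corner-gray over 13 cells = 6611  → 49.8228
row 11: Σ corner-gray over 13 cells = 6115  → 46.0848
Σ rows: total corner-gray = 76399  → 575.7700 mm³


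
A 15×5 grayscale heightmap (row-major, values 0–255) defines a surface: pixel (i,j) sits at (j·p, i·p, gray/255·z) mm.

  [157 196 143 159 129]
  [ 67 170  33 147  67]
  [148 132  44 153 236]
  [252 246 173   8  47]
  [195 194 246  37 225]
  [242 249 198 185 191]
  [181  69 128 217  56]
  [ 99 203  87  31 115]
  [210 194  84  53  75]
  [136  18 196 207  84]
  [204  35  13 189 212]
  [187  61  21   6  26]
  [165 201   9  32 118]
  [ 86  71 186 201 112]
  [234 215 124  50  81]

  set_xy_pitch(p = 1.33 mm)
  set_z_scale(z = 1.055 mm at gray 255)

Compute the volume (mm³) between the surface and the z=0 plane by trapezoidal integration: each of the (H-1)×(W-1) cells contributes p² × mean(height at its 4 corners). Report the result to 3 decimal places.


height_mm = gray/255 × 1.055; cell vol = 1.33² × mean(4 corners)
unit = 1.33² × 1.055 / (4×255) = 0.0018296 mm³ per gray-sum
row 0: Σ corner-gray over 4 cells = 2116  → 3.8714
row 1: Σ corner-gray over 4 cells = 1876  → 3.4323
row 2: Σ corner-gray over 4 cells = 2195  → 4.0160
row 3: Σ corner-gray over 4 cells = 2527  → 4.6234
row 4: Σ corner-gray over 4 cells = 3071  → 5.6187
row 5: Σ corner-gray over 4 cells = 2762  → 5.0533
row 6: Σ corner-gray over 4 cells = 1921  → 3.5147
row 7: Σ corner-gray over 4 cells = 1803  → 3.2988
row 8: Σ corner-gray over 4 cells = 2009  → 3.6757
row 9: Σ corner-gray over 4 cells = 1952  → 3.5714
row 10: Σ corner-gray over 4 cells = 1279  → 2.3401
row 11: Σ corner-gray over 4 cells = 1156  → 2.1150
row 12: Σ corner-gray over 4 cells = 1881  → 3.4415
row 13: Σ corner-gray over 4 cells = 2207  → 4.0379
Σ rows: total corner-gray = 28755  → 52.6101 mm³

52.610


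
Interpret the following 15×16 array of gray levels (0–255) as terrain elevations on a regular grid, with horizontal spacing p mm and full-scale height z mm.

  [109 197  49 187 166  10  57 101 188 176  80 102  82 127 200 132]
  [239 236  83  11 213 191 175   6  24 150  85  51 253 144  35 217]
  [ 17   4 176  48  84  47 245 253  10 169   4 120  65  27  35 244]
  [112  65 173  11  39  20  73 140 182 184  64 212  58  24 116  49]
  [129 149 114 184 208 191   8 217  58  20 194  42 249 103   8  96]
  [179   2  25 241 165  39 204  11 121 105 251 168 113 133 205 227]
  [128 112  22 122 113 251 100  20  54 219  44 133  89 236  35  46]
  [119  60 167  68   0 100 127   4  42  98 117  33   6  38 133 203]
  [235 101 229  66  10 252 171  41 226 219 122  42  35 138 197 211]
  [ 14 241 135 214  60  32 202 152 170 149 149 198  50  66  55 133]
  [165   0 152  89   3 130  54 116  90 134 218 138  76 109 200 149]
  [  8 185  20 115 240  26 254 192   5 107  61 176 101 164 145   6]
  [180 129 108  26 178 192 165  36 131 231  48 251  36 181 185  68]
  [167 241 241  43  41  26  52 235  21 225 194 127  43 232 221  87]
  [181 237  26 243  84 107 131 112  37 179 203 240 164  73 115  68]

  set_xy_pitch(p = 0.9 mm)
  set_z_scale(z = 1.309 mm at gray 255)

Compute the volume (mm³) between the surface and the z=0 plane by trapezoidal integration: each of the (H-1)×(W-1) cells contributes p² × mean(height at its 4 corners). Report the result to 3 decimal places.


height_mm = gray/255 × 1.309; cell vol = 0.9² × mean(4 corners)
unit = 0.9² × 1.309 / (4×255) = 0.0010395 mm³ per gray-sum
row 0: Σ corner-gray over 15 cells = 7455  → 7.7495
row 1: Σ corner-gray over 15 cells = 6605  → 6.8659
row 2: Σ corner-gray over 15 cells = 5718  → 5.9439
row 3: Σ corner-gray over 15 cells = 6598  → 6.8586
row 4: Σ corner-gray over 15 cells = 7687  → 7.9906
row 5: Σ corner-gray over 15 cells = 7246  → 7.5322
row 6: Σ corner-gray over 15 cells = 5582  → 5.8025
row 7: Σ corner-gray over 15 cells = 6452  → 6.7069
row 8: Σ corner-gray over 15 cells = 8037  → 8.3545
row 9: Σ corner-gray over 15 cells = 7225  → 7.5104
row 10: Σ corner-gray over 15 cells = 6928  → 7.2017
row 11: Σ corner-gray over 15 cells = 7638  → 7.9397
row 12: Σ corner-gray over 15 cells = 8180  → 8.5031
row 13: Σ corner-gray over 15 cells = 8289  → 8.6164
Σ rows: total corner-gray = 99640  → 103.5758 mm³

103.576


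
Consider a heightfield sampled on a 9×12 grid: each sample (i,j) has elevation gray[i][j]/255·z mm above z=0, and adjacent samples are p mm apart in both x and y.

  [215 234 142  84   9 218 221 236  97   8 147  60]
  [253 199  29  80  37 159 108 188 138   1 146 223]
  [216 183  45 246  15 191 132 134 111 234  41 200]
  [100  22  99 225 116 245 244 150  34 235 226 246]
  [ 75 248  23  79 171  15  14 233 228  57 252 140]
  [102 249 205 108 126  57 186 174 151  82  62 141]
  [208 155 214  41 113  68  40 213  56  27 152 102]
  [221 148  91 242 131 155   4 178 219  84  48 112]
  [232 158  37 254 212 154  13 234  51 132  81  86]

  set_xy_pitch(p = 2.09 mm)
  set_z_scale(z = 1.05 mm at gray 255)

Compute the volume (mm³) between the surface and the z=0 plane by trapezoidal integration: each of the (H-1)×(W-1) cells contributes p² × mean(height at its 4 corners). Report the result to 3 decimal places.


height_mm = gray/255 × 1.05; cell vol = 2.09² × mean(4 corners)
unit = 2.09² × 1.05 / (4×255) = 0.00449657 mm³ per gray-sum
row 0: Σ corner-gray over 11 cells = 5713  → 25.6889
row 1: Σ corner-gray over 11 cells = 5726  → 25.7474
row 2: Σ corner-gray over 11 cells = 6618  → 29.7583
row 3: Σ corner-gray over 11 cells = 6393  → 28.7466
row 4: Σ corner-gray over 11 cells = 5898  → 26.5208
row 5: Σ corner-gray over 11 cells = 5511  → 24.7806
row 6: Σ corner-gray over 11 cells = 5401  → 24.2860
row 7: Σ corner-gray over 11 cells = 5903  → 26.5433
Σ rows: total corner-gray = 47163  → 212.0719 mm³

212.072


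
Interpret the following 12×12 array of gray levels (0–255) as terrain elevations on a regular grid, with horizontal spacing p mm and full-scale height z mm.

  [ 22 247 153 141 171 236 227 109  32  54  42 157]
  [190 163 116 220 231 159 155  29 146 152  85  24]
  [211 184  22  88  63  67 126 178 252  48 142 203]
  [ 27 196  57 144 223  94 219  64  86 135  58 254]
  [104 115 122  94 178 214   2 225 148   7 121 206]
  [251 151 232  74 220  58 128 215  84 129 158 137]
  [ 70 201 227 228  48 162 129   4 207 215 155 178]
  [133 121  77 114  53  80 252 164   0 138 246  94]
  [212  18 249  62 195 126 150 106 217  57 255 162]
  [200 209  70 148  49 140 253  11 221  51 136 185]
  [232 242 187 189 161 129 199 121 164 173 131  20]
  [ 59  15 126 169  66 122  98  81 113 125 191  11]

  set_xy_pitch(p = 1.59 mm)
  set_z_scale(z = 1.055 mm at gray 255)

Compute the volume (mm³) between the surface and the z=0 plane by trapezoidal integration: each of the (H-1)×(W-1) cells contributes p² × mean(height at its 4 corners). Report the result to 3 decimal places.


174.512

height_mm = gray/255 × 1.055; cell vol = 1.59² × mean(4 corners)
unit = 1.59² × 1.055 / (4×255) = 0.00261485 mm³ per gray-sum
row 0: Σ corner-gray over 11 cells = 6129  → 16.0264
row 1: Σ corner-gray over 11 cells = 5880  → 15.3753
row 2: Σ corner-gray over 11 cells = 5587  → 14.6092
row 3: Σ corner-gray over 11 cells = 5595  → 14.6301
row 4: Σ corner-gray over 11 cells = 6048  → 15.8146
row 5: Σ corner-gray over 11 cells = 6686  → 17.4829
row 6: Σ corner-gray over 11 cells = 6117  → 15.9950
row 7: Σ corner-gray over 11 cells = 5961  → 15.5871
row 8: Σ corner-gray over 11 cells = 6205  → 16.2251
row 9: Σ corner-gray over 11 cells = 6605  → 17.2711
row 10: Σ corner-gray over 11 cells = 5926  → 15.4956
Σ rows: total corner-gray = 66739  → 174.5124 mm³


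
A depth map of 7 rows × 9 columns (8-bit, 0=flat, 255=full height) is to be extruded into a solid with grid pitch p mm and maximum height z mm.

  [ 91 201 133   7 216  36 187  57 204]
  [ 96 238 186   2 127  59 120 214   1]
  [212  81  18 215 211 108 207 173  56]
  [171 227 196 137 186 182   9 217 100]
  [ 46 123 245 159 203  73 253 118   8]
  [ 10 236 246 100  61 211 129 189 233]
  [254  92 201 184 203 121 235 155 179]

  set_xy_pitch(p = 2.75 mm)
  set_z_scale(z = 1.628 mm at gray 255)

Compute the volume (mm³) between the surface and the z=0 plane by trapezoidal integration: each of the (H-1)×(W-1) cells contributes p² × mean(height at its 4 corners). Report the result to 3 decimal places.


343.836

height_mm = gray/255 × 1.628; cell vol = 2.75² × mean(4 corners)
unit = 2.75² × 1.628 / (4×255) = 0.0120703 mm³ per gray-sum
row 0: Σ corner-gray over 8 cells = 3958  → 47.7744
row 1: Σ corner-gray over 8 cells = 4283  → 51.6973
row 2: Σ corner-gray over 8 cells = 4873  → 58.8188
row 3: Σ corner-gray over 8 cells = 4981  → 60.1224
row 4: Σ corner-gray over 8 cells = 4989  → 60.2189
row 5: Σ corner-gray over 8 cells = 5402  → 65.2040
Σ rows: total corner-gray = 28486  → 343.8358 mm³


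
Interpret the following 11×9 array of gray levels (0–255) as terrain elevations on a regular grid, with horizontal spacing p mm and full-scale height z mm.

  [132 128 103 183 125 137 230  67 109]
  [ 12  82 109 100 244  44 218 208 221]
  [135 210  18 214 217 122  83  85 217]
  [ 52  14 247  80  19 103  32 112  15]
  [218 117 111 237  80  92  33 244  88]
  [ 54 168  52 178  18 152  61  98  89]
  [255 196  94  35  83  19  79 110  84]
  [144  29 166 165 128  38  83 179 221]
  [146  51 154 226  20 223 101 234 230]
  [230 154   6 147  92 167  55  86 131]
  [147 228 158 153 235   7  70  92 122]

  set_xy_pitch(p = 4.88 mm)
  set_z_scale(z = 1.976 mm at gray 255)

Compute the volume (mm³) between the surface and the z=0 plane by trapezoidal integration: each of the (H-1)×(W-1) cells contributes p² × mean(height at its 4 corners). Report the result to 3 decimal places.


1786.053

height_mm = gray/255 × 1.976; cell vol = 4.88² × mean(4 corners)
unit = 4.88² × 1.976 / (4×255) = 0.0461346 mm³ per gray-sum
row 0: Σ corner-gray over 8 cells = 4430  → 204.3761
row 1: Σ corner-gray over 8 cells = 4493  → 207.2826
row 2: Σ corner-gray over 8 cells = 3531  → 162.9011
row 3: Σ corner-gray over 8 cells = 3415  → 157.5495
row 4: Σ corner-gray over 8 cells = 3731  → 172.1281
row 5: Σ corner-gray over 8 cells = 3168  → 146.1543
row 6: Σ corner-gray over 8 cells = 3512  → 162.0246
row 7: Σ corner-gray over 8 cells = 4335  → 199.9933
row 8: Σ corner-gray over 8 cells = 4169  → 192.3350
row 9: Σ corner-gray over 8 cells = 3930  → 181.3088
Σ rows: total corner-gray = 38714  → 1786.0535 mm³


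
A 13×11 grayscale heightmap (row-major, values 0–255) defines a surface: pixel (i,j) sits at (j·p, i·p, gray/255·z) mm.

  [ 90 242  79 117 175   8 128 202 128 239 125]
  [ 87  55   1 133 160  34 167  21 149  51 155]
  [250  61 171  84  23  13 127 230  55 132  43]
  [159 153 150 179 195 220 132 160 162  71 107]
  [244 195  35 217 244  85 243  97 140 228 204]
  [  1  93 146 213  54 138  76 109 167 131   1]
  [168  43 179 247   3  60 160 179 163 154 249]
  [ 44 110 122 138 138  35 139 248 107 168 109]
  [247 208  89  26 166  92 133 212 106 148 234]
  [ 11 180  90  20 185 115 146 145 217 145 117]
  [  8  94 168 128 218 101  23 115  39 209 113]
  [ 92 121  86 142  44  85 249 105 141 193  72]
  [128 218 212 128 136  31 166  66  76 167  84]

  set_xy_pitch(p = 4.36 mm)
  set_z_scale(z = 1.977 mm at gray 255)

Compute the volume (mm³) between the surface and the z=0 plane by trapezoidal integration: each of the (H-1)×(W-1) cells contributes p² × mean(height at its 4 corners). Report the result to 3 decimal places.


height_mm = gray/255 × 1.977; cell vol = 4.36² × mean(4 corners)
unit = 4.36² × 1.977 / (4×255) = 0.0368451 mm³ per gray-sum
row 0: Σ corner-gray over 10 cells = 4635  → 170.7769
row 1: Σ corner-gray over 10 cells = 3869  → 142.5536
row 2: Σ corner-gray over 10 cells = 5195  → 191.4102
row 3: Σ corner-gray over 10 cells = 6526  → 240.4510
row 4: Σ corner-gray over 10 cells = 5672  → 208.9853
row 5: Σ corner-gray over 10 cells = 5049  → 186.0308
row 6: Σ corner-gray over 10 cells = 5356  → 197.3422
row 7: Σ corner-gray over 10 cells = 5404  → 199.1108
row 8: Σ corner-gray over 10 cells = 5455  → 200.9899
row 9: Σ corner-gray over 10 cells = 4925  → 181.4620
row 10: Σ corner-gray over 10 cells = 4807  → 177.1143
row 11: Σ corner-gray over 10 cells = 5108  → 188.2047
Σ rows: total corner-gray = 62001  → 2284.4317 mm³

2284.432


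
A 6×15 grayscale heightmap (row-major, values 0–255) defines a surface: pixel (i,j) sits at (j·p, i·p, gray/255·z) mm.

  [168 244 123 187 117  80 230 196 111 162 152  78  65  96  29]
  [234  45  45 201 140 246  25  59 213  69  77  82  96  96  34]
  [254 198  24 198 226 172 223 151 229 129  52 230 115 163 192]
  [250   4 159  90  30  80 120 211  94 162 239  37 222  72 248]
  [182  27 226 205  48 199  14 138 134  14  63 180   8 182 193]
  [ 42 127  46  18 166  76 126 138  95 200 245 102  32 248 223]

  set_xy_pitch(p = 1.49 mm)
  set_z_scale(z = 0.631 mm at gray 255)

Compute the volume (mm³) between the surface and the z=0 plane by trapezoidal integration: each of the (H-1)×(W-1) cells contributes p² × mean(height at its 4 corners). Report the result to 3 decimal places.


49.998

height_mm = gray/255 × 0.631; cell vol = 1.49² × mean(4 corners)
unit = 1.49² × 0.631 / (4×255) = 0.00137341 mm³ per gray-sum
row 0: Σ corner-gray over 14 cells = 6935  → 9.5246
row 1: Σ corner-gray over 14 cells = 7722  → 10.6055
row 2: Σ corner-gray over 14 cells = 8204  → 11.2675
row 3: Σ corner-gray over 14 cells = 6789  → 9.3241
row 4: Σ corner-gray over 14 cells = 6754  → 9.2760
Σ rows: total corner-gray = 36404  → 49.9978 mm³
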